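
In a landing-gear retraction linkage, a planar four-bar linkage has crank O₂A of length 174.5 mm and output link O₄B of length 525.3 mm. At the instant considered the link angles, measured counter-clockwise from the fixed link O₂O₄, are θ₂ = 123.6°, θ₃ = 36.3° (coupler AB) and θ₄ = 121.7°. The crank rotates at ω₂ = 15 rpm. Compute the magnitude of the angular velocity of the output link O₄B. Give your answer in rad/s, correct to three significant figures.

0.523

ω₂ = 1.571 rad/s (from 15 rpm).
Differentiating the loop-closure r₂e^{iθ₂}+r₃e^{iθ₃}=r₁+r₄e^{iθ₄} gives r₂ω₂e^{iθ₂}+r₃ω₃e^{iθ₃}=r₄ω₄e^{iθ₄}.
Eliminating the other unknown: ω₄ = r₂ω₂ sin(θ₂−θ₃) / [r₄ sin(θ₄−θ₃)].
Numerator sine = +0.99889; denominator sine = +0.99678.
Result = 0.1745·1.571·(+0.99889) / (0.5253·(+0.99678)) = +0.52291 rad/s; magnitude 0.52291 rad/s.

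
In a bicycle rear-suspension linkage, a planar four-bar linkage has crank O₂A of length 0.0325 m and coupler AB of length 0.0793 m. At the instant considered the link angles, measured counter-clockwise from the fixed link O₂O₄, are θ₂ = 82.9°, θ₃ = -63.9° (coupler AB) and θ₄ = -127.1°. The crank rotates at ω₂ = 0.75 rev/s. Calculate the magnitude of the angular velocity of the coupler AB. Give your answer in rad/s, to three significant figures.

ω₂ = 4.712 rad/s (from 0.75 rev/s).
Differentiating the loop-closure r₂e^{iθ₂}+r₃e^{iθ₃}=r₁+r₄e^{iθ₄} gives r₂ω₂e^{iθ₂}+r₃ω₃e^{iθ₃}=r₄ω₄e^{iθ₄}.
Eliminating the other unknown: ω₃ = r₂ω₂ sin(θ₄−θ₂) / [r₃ sin(θ₃−θ₄)].
Numerator sine = +0.50000; denominator sine = +0.89259.
Result = 0.0325·4.712·(+0.50000) / (0.0793·(+0.89259)) = +1.0819 rad/s; magnitude 1.0819 rad/s.

1.08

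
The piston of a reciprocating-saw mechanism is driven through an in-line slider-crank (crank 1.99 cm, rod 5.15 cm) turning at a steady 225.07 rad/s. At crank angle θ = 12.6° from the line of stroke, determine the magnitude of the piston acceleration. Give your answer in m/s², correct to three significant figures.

ω = 225.1 rad/s
x(θ) = r cosθ + √(L² − r² sin²θ); with ω constant, a = ω²·d²x/dθ².
d²x/dθ² = −r cosθ − r²(cos2θ)/√u − r⁴ sin²2θ/(4u^{3/2}),  u = L² − r² sin²θ = 0.00263341 m².
Substituting r = 0.0199 m, L = 0.0515 m, θ = 12.6°: d²x/dθ² = -0.026456 m.
a = ω²·d²x/dθ² = (225.1)²·(-0.026456) = -1340.2 m/s²;  |a| = 1340.2 m/s².

1340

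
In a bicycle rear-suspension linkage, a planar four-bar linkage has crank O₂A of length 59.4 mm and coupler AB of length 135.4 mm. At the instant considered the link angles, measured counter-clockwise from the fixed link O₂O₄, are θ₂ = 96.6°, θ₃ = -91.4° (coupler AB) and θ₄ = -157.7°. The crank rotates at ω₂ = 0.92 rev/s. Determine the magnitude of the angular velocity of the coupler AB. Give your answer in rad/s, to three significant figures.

2.67

ω₂ = 5.781 rad/s (from 0.92 rev/s).
Differentiating the loop-closure r₂e^{iθ₂}+r₃e^{iθ₃}=r₁+r₄e^{iθ₄} gives r₂ω₂e^{iθ₂}+r₃ω₃e^{iθ₃}=r₄ω₄e^{iθ₄}.
Eliminating the other unknown: ω₃ = r₂ω₂ sin(θ₄−θ₂) / [r₃ sin(θ₃−θ₄)].
Numerator sine = +0.96269; denominator sine = +0.91566.
Result = 0.0594·5.781·(+0.96269) / (0.1354·(+0.91566)) = +2.6662 rad/s; magnitude 2.6662 rad/s.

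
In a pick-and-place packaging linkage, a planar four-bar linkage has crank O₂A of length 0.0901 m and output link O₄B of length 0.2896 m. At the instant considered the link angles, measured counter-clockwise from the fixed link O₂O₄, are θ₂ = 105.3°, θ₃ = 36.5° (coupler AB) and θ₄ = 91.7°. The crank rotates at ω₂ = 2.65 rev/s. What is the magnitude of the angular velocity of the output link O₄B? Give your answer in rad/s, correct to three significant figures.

ω₂ = 16.65 rad/s (from 2.65 rev/s).
Differentiating the loop-closure r₂e^{iθ₂}+r₃e^{iθ₃}=r₁+r₄e^{iθ₄} gives r₂ω₂e^{iθ₂}+r₃ω₃e^{iθ₃}=r₄ω₄e^{iθ₄}.
Eliminating the other unknown: ω₄ = r₂ω₂ sin(θ₂−θ₃) / [r₄ sin(θ₄−θ₃)].
Numerator sine = +0.93232; denominator sine = +0.82115.
Result = 0.0901·16.65·(+0.93232) / (0.2896·(+0.82115)) = +5.8816 rad/s; magnitude 5.8816 rad/s.

5.88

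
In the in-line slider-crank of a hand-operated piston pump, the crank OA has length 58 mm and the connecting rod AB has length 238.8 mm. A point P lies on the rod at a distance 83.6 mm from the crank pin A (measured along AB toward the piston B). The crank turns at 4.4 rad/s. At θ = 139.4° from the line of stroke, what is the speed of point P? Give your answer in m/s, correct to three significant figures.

0.200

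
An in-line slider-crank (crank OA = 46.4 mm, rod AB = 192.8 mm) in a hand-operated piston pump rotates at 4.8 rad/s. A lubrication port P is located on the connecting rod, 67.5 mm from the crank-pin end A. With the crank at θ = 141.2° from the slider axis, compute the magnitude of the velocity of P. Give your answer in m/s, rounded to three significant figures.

ω = 4.8 rad/s.  Crank-pin speed |V_A| = rω = 0.22272 m/s, perpendicular to OA.
Rod angle: sinφ = −(r/L) sinθ ⇒ φ = -8.673°; ω_rod = −rω cosθ/√(L²−r²sin²θ) = +0.9107 rad/s.
V_P = V_A + ω_rod × AP, with AP = 0.0675 m along the rod.
Components: V_Px = −rω sinθ − a·ω_rod·sinφ = -0.13029 m/s;  V_Py = rω cosθ + a·ω_rod·cosφ = -0.11281 m/s.
|V_P| = √(V_Px² + V_Py²) = 0.17234 m/s.

0.172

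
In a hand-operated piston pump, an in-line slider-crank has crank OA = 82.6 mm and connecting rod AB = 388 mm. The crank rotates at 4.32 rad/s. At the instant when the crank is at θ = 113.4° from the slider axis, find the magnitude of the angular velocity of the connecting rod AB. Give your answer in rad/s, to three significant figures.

ω = 4.32 rad/s
The rod makes angle φ with the slider axis where L sinφ = r sinθ; differentiating, L cosφ·φ̇ = r ω cosθ.
L cosφ = √(L² − r² sin²θ) = 0.38052 m.
|ω_rod| = r ω |cosθ| / √(L² − r² sin²θ) = 0.0826·4.32·0.39715/0.38052 = 0.37242 rad/s.

0.372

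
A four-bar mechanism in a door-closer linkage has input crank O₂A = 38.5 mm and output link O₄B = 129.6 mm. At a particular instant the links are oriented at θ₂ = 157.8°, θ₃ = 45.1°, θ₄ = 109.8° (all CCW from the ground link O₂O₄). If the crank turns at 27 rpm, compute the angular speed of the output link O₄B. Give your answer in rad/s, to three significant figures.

0.857

ω₂ = 2.827 rad/s (from 27 rpm).
Differentiating the loop-closure r₂e^{iθ₂}+r₃e^{iθ₃}=r₁+r₄e^{iθ₄} gives r₂ω₂e^{iθ₂}+r₃ω₃e^{iθ₃}=r₄ω₄e^{iθ₄}.
Eliminating the other unknown: ω₄ = r₂ω₂ sin(θ₂−θ₃) / [r₄ sin(θ₄−θ₃)].
Numerator sine = +0.92254; denominator sine = +0.90408.
Result = 0.0385·2.827·(+0.92254) / (0.1296·(+0.90408)) = +0.85709 rad/s; magnitude 0.85709 rad/s.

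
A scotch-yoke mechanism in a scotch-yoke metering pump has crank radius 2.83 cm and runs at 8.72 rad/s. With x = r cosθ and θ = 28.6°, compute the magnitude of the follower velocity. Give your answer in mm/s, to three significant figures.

ω = 8.72 rad/s
x = r cosθ ⇒ ẋ = −rω sinθ.
|v| = rω|sinθ| = 0.0283·8.72·|sin 28.6°| = 0.11813 m/s = 118.13 mm/s.

118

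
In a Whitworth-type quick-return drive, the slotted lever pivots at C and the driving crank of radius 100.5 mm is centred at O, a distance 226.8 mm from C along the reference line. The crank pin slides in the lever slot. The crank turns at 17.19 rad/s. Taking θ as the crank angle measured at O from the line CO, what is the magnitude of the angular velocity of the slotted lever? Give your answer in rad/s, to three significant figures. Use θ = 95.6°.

ω = 17.19 rad/s
Crank pin A relative to C: A = (d + r cosθ, r sinθ); lever angle φ = atan2(r sinθ, d + r cosθ).
Differentiating tanφ: φ̇ = rω(d cosθ + r)/(d² + r² + 2dr cosθ).
d² + r² + 2dr cosθ = |CA|² = 0.05709 m²;  d cosθ + r = +0.078368 m.
|ω_lever| = |0.1005·17.19·+0.078368| / 0.05709 = 2.3715 rad/s.

2.37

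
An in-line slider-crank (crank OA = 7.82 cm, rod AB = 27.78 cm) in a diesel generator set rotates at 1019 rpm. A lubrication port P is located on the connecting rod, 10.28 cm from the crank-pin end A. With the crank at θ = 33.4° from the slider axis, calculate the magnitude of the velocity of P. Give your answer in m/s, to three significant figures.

6.65

ω = 106.7 rad/s.  Crank-pin speed |V_A| = rω = 8.3447 m/s, perpendicular to OA.
Rod angle: sinφ = −(r/L) sinθ ⇒ φ = -8.914°; ω_rod = −rω cosθ/√(L²−r²sin²θ) = -25.384 rad/s.
V_P = V_A + ω_rod × AP, with AP = 0.1028 m along the rod.
Components: V_Px = −rω sinθ − a·ω_rod·sinφ = -4.9979 m/s;  V_Py = rω cosθ + a·ω_rod·cosφ = +4.3886 m/s.
|V_P| = √(V_Px² + V_Py²) = 6.6512 m/s.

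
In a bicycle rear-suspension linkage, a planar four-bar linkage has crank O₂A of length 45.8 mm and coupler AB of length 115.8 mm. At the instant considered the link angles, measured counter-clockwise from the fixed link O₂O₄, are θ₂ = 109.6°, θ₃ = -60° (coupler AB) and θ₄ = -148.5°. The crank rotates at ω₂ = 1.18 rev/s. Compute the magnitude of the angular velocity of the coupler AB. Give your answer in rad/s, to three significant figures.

ω₂ = 7.414 rad/s (from 1.18 rev/s).
Differentiating the loop-closure r₂e^{iθ₂}+r₃e^{iθ₃}=r₁+r₄e^{iθ₄} gives r₂ω₂e^{iθ₂}+r₃ω₃e^{iθ₃}=r₄ω₄e^{iθ₄}.
Eliminating the other unknown: ω₃ = r₂ω₂ sin(θ₄−θ₂) / [r₃ sin(θ₃−θ₄)].
Numerator sine = +0.97851; denominator sine = +0.99966.
Result = 0.0458·7.414·(+0.97851) / (0.1158·(+0.99966)) = +2.8703 rad/s; magnitude 2.8703 rad/s.

2.87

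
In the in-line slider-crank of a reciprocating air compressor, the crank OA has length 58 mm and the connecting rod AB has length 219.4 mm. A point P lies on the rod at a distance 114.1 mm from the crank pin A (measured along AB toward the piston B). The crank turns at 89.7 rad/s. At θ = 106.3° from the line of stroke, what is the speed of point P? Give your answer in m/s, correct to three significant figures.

4.85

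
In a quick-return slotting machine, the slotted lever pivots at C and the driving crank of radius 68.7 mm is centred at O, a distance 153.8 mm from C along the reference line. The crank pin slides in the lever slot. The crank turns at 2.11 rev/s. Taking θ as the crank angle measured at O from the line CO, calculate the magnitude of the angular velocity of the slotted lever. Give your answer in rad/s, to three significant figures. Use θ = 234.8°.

ω = 13.26 rad/s (from 2.11 rev/s).
Crank pin A relative to C: A = (d + r cosθ, r sinθ); lever angle φ = atan2(r sinθ, d + r cosθ).
Differentiating tanφ: φ̇ = rω(d cosθ + r)/(d² + r² + 2dr cosθ).
d² + r² + 2dr cosθ = |CA|² = 0.0161929 m²;  d cosθ + r = -0.019955 m.
|ω_lever| = |0.0687·13.26·-0.019955| / 0.0161929 = 1.1224 rad/s.

1.12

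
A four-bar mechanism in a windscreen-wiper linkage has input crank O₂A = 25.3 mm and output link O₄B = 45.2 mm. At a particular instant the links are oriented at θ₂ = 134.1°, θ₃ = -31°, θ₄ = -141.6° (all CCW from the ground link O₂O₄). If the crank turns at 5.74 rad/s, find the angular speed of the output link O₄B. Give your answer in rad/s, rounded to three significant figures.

ω₂ = 5.74 rad/s
Differentiating the loop-closure r₂e^{iθ₂}+r₃e^{iθ₃}=r₁+r₄e^{iθ₄} gives r₂ω₂e^{iθ₂}+r₃ω₃e^{iθ₃}=r₄ω₄e^{iθ₄}.
Eliminating the other unknown: ω₄ = r₂ω₂ sin(θ₂−θ₃) / [r₄ sin(θ₄−θ₃)].
Numerator sine = +0.25713; denominator sine = -0.93606.
Result = 0.0253·5.74·(+0.25713) / (0.0452·(-0.93606)) = -0.88257 rad/s; magnitude 0.88257 rad/s.

0.883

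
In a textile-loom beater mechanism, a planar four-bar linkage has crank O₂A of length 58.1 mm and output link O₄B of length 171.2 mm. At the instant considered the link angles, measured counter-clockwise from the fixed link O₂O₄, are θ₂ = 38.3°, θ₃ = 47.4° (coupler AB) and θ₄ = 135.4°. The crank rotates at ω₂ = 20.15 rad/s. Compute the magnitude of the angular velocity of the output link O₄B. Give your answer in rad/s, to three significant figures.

ω₂ = 20.15 rad/s
Differentiating the loop-closure r₂e^{iθ₂}+r₃e^{iθ₃}=r₁+r₄e^{iθ₄} gives r₂ω₂e^{iθ₂}+r₃ω₃e^{iθ₃}=r₄ω₄e^{iθ₄}.
Eliminating the other unknown: ω₄ = r₂ω₂ sin(θ₂−θ₃) / [r₄ sin(θ₄−θ₃)].
Numerator sine = -0.15816; denominator sine = +0.99939.
Result = 0.0581·20.15·(-0.15816) / (0.1712·(+0.99939)) = -1.0822 rad/s; magnitude 1.0822 rad/s.

1.08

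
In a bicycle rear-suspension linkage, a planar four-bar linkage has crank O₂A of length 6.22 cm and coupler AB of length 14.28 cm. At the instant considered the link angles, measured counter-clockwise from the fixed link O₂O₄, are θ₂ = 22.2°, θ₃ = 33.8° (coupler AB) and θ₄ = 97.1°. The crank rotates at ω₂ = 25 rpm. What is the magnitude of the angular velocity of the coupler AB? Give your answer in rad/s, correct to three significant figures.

1.23

ω₂ = 2.618 rad/s (from 25 rpm).
Differentiating the loop-closure r₂e^{iθ₂}+r₃e^{iθ₃}=r₁+r₄e^{iθ₄} gives r₂ω₂e^{iθ₂}+r₃ω₃e^{iθ₃}=r₄ω₄e^{iθ₄}.
Eliminating the other unknown: ω₃ = r₂ω₂ sin(θ₄−θ₂) / [r₃ sin(θ₃−θ₄)].
Numerator sine = +0.96547; denominator sine = -0.89337.
Result = 0.0622·2.618·(+0.96547) / (0.1428·(-0.89337)) = -1.2324 rad/s; magnitude 1.2324 rad/s.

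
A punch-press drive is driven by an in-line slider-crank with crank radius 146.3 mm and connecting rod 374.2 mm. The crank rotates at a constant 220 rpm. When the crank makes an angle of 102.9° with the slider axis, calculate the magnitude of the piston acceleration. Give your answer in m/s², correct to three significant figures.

46.6

ω = 2π·220/60 = 23.04 rad/s
x(θ) = r cosθ + √(L² − r² sin²θ); with ω constant, a = ω²·d²x/dθ².
d²x/dθ² = −r cosθ − r²(cos2θ)/√u − r⁴ sin²2θ/(4u^{3/2}),  u = L² − r² sin²θ = 0.119689 m².
Substituting r = 0.1463 m, L = 0.3742 m, θ = 102.9°: d²x/dθ² = +0.087838 m.
a = ω²·d²x/dθ² = (23.04)²·(+0.087838) = +46.621 m/s²;  |a| = 46.621 m/s².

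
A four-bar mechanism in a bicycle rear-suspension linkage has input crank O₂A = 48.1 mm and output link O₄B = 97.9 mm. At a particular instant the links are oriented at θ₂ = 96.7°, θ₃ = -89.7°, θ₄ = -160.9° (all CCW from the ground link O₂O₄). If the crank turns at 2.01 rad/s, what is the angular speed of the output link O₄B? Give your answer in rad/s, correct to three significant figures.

0.116

ω₂ = 2.01 rad/s
Differentiating the loop-closure r₂e^{iθ₂}+r₃e^{iθ₃}=r₁+r₄e^{iθ₄} gives r₂ω₂e^{iθ₂}+r₃ω₃e^{iθ₃}=r₄ω₄e^{iθ₄}.
Eliminating the other unknown: ω₄ = r₂ω₂ sin(θ₂−θ₃) / [r₄ sin(θ₄−θ₃)].
Numerator sine = -0.11147; denominator sine = -0.94665.
Result = 0.0481·2.01·(-0.11147) / (0.0979·(-0.94665)) = +0.11628 rad/s; magnitude 0.11628 rad/s.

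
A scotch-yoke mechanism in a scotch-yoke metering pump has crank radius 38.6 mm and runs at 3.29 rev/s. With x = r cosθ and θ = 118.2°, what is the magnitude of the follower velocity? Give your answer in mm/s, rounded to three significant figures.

ω = 20.67 rad/s (from 3.29 rev/s).
x = r cosθ ⇒ ẋ = −rω sinθ.
|v| = rω|sinθ| = 0.0386·20.67·|sin 118.2°| = 0.70322 m/s = 703.22 mm/s.

703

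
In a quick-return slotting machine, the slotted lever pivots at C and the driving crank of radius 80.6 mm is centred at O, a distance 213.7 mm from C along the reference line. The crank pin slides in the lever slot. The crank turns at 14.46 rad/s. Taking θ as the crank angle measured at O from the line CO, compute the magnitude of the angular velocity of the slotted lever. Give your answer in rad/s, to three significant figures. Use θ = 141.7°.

ω = 14.46 rad/s
Crank pin A relative to C: A = (d + r cosθ, r sinθ); lever angle φ = atan2(r sinθ, d + r cosθ).
Differentiating tanφ: φ̇ = rω(d cosθ + r)/(d² + r² + 2dr cosθ).
d² + r² + 2dr cosθ = |CA|² = 0.0251297 m²;  d cosθ + r = -0.087107 m.
|ω_lever| = |0.0806·14.46·-0.087107| / 0.0251297 = 4.0399 rad/s.

4.04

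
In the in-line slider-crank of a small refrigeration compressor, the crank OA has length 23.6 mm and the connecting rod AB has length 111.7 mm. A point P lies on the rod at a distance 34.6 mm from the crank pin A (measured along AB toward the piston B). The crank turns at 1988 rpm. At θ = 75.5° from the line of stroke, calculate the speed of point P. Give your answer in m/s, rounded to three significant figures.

ω = 208.2 rad/s.  Crank-pin speed |V_A| = rω = 4.9131 m/s, perpendicular to OA.
Rod angle: sinφ = −(r/L) sinθ ⇒ φ = -11.803°; ω_rod = −rω cosθ/√(L²−r²sin²θ) = -11.251 rad/s.
V_P = V_A + ω_rod × AP, with AP = 0.0346 m along the rod.
Components: V_Px = −rω sinθ − a·ω_rod·sinφ = -4.8362 m/s;  V_Py = rω cosθ + a·ω_rod·cosφ = +0.8491 m/s.
|V_P| = √(V_Px² + V_Py²) = 4.9102 m/s.

4.91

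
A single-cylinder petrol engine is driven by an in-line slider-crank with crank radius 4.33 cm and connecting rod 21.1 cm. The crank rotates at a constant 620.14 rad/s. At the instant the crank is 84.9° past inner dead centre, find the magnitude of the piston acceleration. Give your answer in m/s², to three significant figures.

1950

ω = 620.1 rad/s
x(θ) = r cosθ + √(L² − r² sin²θ); with ω constant, a = ω²·d²x/dθ².
d²x/dθ² = −r cosθ − r²(cos2θ)/√u − r⁴ sin²2θ/(4u^{3/2}),  u = L² − r² sin²θ = 0.0426609 m².
Substituting r = 0.0433 m, L = 0.211 m, θ = 84.9°: d²x/dθ² = +0.0050817 m.
a = ω²·d²x/dθ² = (620.1)²·(+0.0050817) = +1954.3 m/s²;  |a| = 1954.3 m/s².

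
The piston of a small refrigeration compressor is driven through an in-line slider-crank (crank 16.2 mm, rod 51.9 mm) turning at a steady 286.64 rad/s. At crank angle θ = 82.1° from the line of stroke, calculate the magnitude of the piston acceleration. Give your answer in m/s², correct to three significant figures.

ω = 286.6 rad/s
x(θ) = r cosθ + √(L² − r² sin²θ); with ω constant, a = ω²·d²x/dθ².
d²x/dθ² = −r cosθ − r²(cos2θ)/√u − r⁴ sin²2θ/(4u^{3/2}),  u = L² − r² sin²θ = 0.00243613 m².
Substituting r = 0.0162 m, L = 0.0519 m, θ = 82.1°: d²x/dθ² = +0.0028791 m.
a = ω²·d²x/dθ² = (286.6)²·(+0.0028791) = +236.55 m/s²;  |a| = 236.55 m/s².

237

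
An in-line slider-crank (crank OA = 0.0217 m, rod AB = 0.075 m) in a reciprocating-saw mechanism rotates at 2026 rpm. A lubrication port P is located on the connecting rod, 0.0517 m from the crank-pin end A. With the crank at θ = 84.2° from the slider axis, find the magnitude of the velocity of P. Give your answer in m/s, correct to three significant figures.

4.68

ω = 212.2 rad/s.  Crank-pin speed |V_A| = rω = 4.6039 m/s, perpendicular to OA.
Rod angle: sinφ = −(r/L) sinθ ⇒ φ = -16.729°; ω_rod = −rω cosθ/√(L²−r²sin²θ) = -6.4776 rad/s.
V_P = V_A + ω_rod × AP, with AP = 0.0517 m along the rod.
Components: V_Px = −rω sinθ − a·ω_rod·sinφ = -4.6768 m/s;  V_Py = rω cosθ + a·ω_rod·cosφ = +0.14454 m/s.
|V_P| = √(V_Px² + V_Py²) = 4.679 m/s.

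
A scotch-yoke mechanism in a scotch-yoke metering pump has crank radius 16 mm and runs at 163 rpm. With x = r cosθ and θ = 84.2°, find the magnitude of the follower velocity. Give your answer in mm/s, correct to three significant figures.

272

ω = 17.07 rad/s (from 163 rpm).
x = r cosθ ⇒ ẋ = −rω sinθ.
|v| = rω|sinθ| = 0.016·17.07·|sin 84.2°| = 0.27171 m/s = 271.71 mm/s.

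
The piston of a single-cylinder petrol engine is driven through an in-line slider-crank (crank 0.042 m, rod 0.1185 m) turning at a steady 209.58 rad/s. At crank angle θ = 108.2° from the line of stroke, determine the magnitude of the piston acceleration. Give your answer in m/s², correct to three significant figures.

ω = 209.6 rad/s
x(θ) = r cosθ + √(L² − r² sin²θ); with ω constant, a = ω²·d²x/dθ².
d²x/dθ² = −r cosθ − r²(cos2θ)/√u − r⁴ sin²2θ/(4u^{3/2}),  u = L² − r² sin²θ = 0.0124503 m².
Substituting r = 0.042 m, L = 0.1185 m, θ = 108.2°: d²x/dθ² = +0.025646 m.
a = ω²·d²x/dθ² = (209.6)²·(+0.025646) = +1126.4 m/s²;  |a| = 1126.4 m/s².

1130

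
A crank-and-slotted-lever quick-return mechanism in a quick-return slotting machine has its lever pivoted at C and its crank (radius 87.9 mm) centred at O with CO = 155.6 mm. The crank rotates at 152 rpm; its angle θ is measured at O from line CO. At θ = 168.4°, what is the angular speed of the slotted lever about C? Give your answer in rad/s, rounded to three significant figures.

ω = 15.92 rad/s (from 152 rpm).
Crank pin A relative to C: A = (d + r cosθ, r sinθ); lever angle φ = atan2(r sinθ, d + r cosθ).
Differentiating tanφ: φ̇ = rω(d cosθ + r)/(d² + r² + 2dr cosθ).
d² + r² + 2dr cosθ = |CA|² = 0.005142 m²;  d cosθ + r = -0.064522 m.
|ω_lever| = |0.0879·15.92·-0.064522| / 0.005142 = 17.556 rad/s.

17.6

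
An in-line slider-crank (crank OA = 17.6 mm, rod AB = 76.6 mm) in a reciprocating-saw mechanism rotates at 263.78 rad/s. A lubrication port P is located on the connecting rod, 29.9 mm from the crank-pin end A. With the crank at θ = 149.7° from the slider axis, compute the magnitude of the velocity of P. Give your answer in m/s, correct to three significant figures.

ω = 263.8 rad/s.  Crank-pin speed |V_A| = rω = 4.6425 m/s, perpendicular to OA.
Rod angle: sinφ = −(r/L) sinθ ⇒ φ = -6.657°; ω_rod = −rω cosθ/√(L²−r²sin²θ) = +52.683 rad/s.
V_P = V_A + ω_rod × AP, with AP = 0.0299 m along the rod.
Components: V_Px = −rω sinθ − a·ω_rod·sinφ = -2.1597 m/s;  V_Py = rω cosθ + a·ω_rod·cosφ = -2.4437 m/s.
|V_P| = √(V_Px² + V_Py²) = 3.2613 m/s.

3.26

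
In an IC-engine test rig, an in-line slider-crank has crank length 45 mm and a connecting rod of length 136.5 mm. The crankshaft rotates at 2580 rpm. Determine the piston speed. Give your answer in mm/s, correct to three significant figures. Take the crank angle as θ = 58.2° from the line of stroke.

ω = 2π·2580/60 = 270.2 rad/s
For an in-line slider-crank, x = r cosθ + √(L² − r² sin²θ), so v = −rω sinθ·[1 + r cosθ/√(L² − r² sin²θ)].
With r = 0.045 m, L = 0.1365 m, θ = 58.2°: √(L² − r² sin²θ) = 0.13103 m.
v = −0.045·270.2·0.84989·[1 + 0.045·0.52696/0.13103] = -12.203 m/s.
|v| = 12.203 m/s = 12203 mm/s.

12200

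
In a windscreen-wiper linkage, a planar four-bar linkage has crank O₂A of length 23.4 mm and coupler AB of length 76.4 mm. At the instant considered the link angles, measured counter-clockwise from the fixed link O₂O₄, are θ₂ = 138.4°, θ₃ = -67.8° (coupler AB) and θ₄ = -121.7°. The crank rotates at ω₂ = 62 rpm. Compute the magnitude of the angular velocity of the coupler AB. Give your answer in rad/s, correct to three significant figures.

2.42

ω₂ = 6.493 rad/s (from 62 rpm).
Differentiating the loop-closure r₂e^{iθ₂}+r₃e^{iθ₃}=r₁+r₄e^{iθ₄} gives r₂ω₂e^{iθ₂}+r₃ω₃e^{iθ₃}=r₄ω₄e^{iθ₄}.
Eliminating the other unknown: ω₃ = r₂ω₂ sin(θ₄−θ₂) / [r₃ sin(θ₃−θ₄)].
Numerator sine = +0.98511; denominator sine = +0.80799.
Result = 0.0234·6.493·(+0.98511) / (0.0764·(+0.80799)) = +2.4245 rad/s; magnitude 2.4245 rad/s.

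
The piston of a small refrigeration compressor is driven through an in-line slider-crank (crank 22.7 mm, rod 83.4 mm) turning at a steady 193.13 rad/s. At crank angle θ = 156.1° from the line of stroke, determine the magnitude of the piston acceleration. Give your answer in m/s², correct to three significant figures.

ω = 193.1 rad/s
x(θ) = r cosθ + √(L² − r² sin²θ); with ω constant, a = ω²·d²x/dθ².
d²x/dθ² = −r cosθ − r²(cos2θ)/√u − r⁴ sin²2θ/(4u^{3/2}),  u = L² − r² sin²θ = 0.00687098 m².
Substituting r = 0.0227 m, L = 0.0834 m, θ = 156.1°: d²x/dθ² = +0.016514 m.
a = ω²·d²x/dθ² = (193.1)²·(+0.016514) = +615.95 m/s²;  |a| = 615.95 m/s².

616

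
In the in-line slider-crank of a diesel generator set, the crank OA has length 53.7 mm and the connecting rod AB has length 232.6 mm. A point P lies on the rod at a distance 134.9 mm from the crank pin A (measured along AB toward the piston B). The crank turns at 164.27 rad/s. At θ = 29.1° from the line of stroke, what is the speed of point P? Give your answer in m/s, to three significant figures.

5.79

ω = 164.3 rad/s.  Crank-pin speed |V_A| = rω = 8.8213 m/s, perpendicular to OA.
Rod angle: sinφ = −(r/L) sinθ ⇒ φ = -6.447°; ω_rod = −rω cosθ/√(L²−r²sin²θ) = -33.348 rad/s.
V_P = V_A + ω_rod × AP, with AP = 0.1349 m along the rod.
Components: V_Px = −rω sinθ − a·ω_rod·sinφ = -4.7952 m/s;  V_Py = rω cosθ + a·ω_rod·cosφ = +3.2375 m/s.
|V_P| = √(V_Px² + V_Py²) = 5.7858 m/s.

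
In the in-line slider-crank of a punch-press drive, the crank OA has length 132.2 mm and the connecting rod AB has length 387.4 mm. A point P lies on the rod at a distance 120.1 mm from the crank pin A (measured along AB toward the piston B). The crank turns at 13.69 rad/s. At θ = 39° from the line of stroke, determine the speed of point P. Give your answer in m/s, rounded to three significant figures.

ω = 13.69 rad/s.  Crank-pin speed |V_A| = rω = 1.8098 m/s, perpendicular to OA.
Rod angle: sinφ = −(r/L) sinθ ⇒ φ = -12.401°; ω_rod = −rω cosθ/√(L²−r²sin²θ) = -3.7173 rad/s.
V_P = V_A + ω_rod × AP, with AP = 0.1201 m along the rod.
Components: V_Px = −rω sinθ − a·ω_rod·sinφ = -1.2348 m/s;  V_Py = rω cosθ + a·ω_rod·cosφ = +0.97046 m/s.
|V_P| = √(V_Px² + V_Py²) = 1.5705 m/s.

1.57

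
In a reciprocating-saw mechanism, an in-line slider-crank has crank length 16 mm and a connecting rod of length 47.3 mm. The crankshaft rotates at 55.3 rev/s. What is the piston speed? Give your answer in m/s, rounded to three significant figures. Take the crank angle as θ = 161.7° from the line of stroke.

1.18

ω = 2π·55.3 = 347.5 rad/s
For an in-line slider-crank, x = r cosθ + √(L² − r² sin²θ), so v = −rω sinθ·[1 + r cosθ/√(L² − r² sin²θ)].
With r = 0.016 m, L = 0.0473 m, θ = 161.7°: √(L² − r² sin²θ) = 0.047032 m.
v = −0.016·347.5·0.31399·[1 + 0.016·-0.94943/0.047032] = -1.1818 m/s.
|v| = 1.1818 m/s.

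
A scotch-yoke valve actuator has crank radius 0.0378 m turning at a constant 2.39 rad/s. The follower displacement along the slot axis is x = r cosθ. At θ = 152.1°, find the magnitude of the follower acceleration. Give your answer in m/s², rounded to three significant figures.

0.191

ω = 2.39 rad/s
x = r cosθ ⇒ ẍ = −rω² cosθ (ω constant).
|a| = rω²|cosθ| = 0.0378·(2.39)²·|cos 152.1°| = 0.19082 m/s².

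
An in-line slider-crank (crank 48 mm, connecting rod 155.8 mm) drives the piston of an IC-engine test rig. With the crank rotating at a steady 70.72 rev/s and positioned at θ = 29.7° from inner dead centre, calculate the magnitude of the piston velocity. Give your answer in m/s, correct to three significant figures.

13.4

ω = 2π·70.7 = 444.3 rad/s
For an in-line slider-crank, x = r cosθ + √(L² − r² sin²θ), so v = −rω sinθ·[1 + r cosθ/√(L² − r² sin²θ)].
With r = 0.048 m, L = 0.1558 m, θ = 29.7°: √(L² − r² sin²θ) = 0.15397 m.
v = −0.048·444.3·0.49546·[1 + 0.048·0.86863/0.15397] = -13.429 m/s.
|v| = 13.429 m/s.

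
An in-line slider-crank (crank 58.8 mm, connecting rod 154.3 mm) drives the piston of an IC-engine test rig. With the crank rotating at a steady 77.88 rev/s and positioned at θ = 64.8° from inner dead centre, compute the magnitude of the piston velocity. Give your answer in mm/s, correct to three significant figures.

ω = 2π·77.9 = 489.3 rad/s
For an in-line slider-crank, x = r cosθ + √(L² − r² sin²θ), so v = −rω sinθ·[1 + r cosθ/√(L² − r² sin²θ)].
With r = 0.0588 m, L = 0.1543 m, θ = 64.8°: √(L² − r² sin²θ) = 0.14484 m.
v = −0.0588·489.3·0.90483·[1 + 0.0588·0.42578/0.14484] = -30.535 m/s.
|v| = 30.535 m/s = 30535 mm/s.

30500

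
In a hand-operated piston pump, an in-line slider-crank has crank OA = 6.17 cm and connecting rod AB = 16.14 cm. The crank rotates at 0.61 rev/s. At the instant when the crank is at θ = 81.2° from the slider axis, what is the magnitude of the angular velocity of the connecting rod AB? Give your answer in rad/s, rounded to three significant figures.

ω = 3.833 rad/s (converted from 0.61 rev/s).
The rod makes angle φ with the slider axis where L sinφ = r sinθ; differentiating, L cosφ·φ̇ = r ω cosθ.
L cosφ = √(L² − r² sin²θ) = 0.14944 m.
|ω_rod| = r ω |cosθ| / √(L² − r² sin²θ) = 0.0617·3.833·0.15299/0.14944 = 0.24209 rad/s.

0.242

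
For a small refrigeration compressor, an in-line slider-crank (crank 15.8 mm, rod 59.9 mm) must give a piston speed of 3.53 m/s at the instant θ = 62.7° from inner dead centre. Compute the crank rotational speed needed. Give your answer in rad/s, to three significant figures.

For an in-line slider-crank, |v_piston| = rω|sinθ|·[1 + r cosθ/√(L² − r² sin²θ)].
With r = 0.0158 m, L = 0.0599 m, θ = 62.7°: the bracketed kinematic factor |dx/dθ| = 0.015787 m.
ω = v/|dx/dθ| = 3.53/0.015787 = 223.6 rad/s.

224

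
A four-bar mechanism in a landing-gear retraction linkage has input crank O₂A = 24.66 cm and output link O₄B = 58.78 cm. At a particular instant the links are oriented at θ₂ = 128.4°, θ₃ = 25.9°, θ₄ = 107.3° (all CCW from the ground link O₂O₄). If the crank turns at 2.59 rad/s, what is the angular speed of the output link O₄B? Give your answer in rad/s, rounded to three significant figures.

1.07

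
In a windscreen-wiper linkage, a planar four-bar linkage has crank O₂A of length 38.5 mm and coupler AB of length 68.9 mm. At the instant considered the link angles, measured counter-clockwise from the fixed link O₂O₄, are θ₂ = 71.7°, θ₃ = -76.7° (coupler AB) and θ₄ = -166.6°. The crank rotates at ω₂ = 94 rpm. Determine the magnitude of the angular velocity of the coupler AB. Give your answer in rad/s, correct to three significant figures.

4.68

ω₂ = 9.844 rad/s (from 94 rpm).
Differentiating the loop-closure r₂e^{iθ₂}+r₃e^{iθ₃}=r₁+r₄e^{iθ₄} gives r₂ω₂e^{iθ₂}+r₃ω₃e^{iθ₃}=r₄ω₄e^{iθ₄}.
Eliminating the other unknown: ω₃ = r₂ω₂ sin(θ₄−θ₂) / [r₃ sin(θ₃−θ₄)].
Numerator sine = +0.85081; denominator sine = +1.00000.
Result = 0.0385·9.844·(+0.85081) / (0.0689·(+1.00000)) = +4.6798 rad/s; magnitude 4.6798 rad/s.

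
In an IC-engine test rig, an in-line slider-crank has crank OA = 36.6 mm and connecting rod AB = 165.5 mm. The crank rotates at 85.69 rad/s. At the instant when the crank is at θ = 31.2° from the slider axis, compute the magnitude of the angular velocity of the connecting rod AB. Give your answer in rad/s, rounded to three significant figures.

ω = 85.69 rad/s
The rod makes angle φ with the slider axis where L sinφ = r sinθ; differentiating, L cosφ·φ̇ = r ω cosθ.
L cosφ = √(L² − r² sin²θ) = 0.16441 m.
|ω_rod| = r ω |cosθ| / √(L² − r² sin²θ) = 0.0366·85.69·0.85536/0.16441 = 16.317 rad/s.

16.3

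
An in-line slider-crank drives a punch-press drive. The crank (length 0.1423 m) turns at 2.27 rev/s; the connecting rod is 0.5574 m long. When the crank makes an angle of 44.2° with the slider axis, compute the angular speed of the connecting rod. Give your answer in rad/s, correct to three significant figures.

ω = 14.26 rad/s (converted from 2.27 rev/s).
The rod makes angle φ with the slider axis where L sinφ = r sinθ; differentiating, L cosφ·φ̇ = r ω cosθ.
L cosφ = √(L² − r² sin²θ) = 0.5485 m.
|ω_rod| = r ω |cosθ| / √(L² − r² sin²θ) = 0.1423·14.26·0.71691/0.5485 = 2.6528 rad/s.

2.65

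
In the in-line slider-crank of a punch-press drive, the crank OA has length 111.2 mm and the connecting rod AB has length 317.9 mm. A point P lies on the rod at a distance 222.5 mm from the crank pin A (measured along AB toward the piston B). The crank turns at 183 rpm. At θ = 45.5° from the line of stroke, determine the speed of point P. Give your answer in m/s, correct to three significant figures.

ω = 19.16 rad/s.  Crank-pin speed |V_A| = rω = 2.131 m/s, perpendicular to OA.
Rod angle: sinφ = −(r/L) sinθ ⇒ φ = -14.447°; ω_rod = −rω cosθ/√(L²−r²sin²θ) = -4.8519 rad/s.
V_P = V_A + ω_rod × AP, with AP = 0.2225 m along the rod.
Components: V_Px = −rω sinθ − a·ω_rod·sinφ = -1.7893 m/s;  V_Py = rω cosθ + a·ω_rod·cosφ = +0.44823 m/s.
|V_P| = √(V_Px² + V_Py²) = 1.8446 m/s.

1.84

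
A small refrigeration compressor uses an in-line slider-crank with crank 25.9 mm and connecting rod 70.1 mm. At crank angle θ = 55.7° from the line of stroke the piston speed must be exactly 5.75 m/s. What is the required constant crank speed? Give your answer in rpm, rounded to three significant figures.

For an in-line slider-crank, |v_piston| = rω|sinθ|·[1 + r cosθ/√(L² − r² sin²θ)].
With r = 0.0259 m, L = 0.0701 m, θ = 55.7°: the bracketed kinematic factor |dx/dθ| = 0.026074 m.
ω = v/|dx/dθ| = 5.75/0.026074 = 220.53 rad/s.
N = 60ω/(2π) = 2105.9 rpm.

2110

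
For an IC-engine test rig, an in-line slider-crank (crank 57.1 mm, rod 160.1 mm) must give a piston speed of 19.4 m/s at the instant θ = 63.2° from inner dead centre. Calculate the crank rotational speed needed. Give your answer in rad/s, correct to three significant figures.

For an in-line slider-crank, |v_piston| = rω|sinθ|·[1 + r cosθ/√(L² − r² sin²θ)].
With r = 0.0571 m, L = 0.1601 m, θ = 63.2°: the bracketed kinematic factor |dx/dθ| = 0.059612 m.
ω = v/|dx/dθ| = 19.4/0.059612 = 325.44 rad/s.

325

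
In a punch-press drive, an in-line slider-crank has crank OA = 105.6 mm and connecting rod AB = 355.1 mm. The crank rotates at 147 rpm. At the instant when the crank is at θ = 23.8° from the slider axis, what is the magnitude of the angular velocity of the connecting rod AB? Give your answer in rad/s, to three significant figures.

4.22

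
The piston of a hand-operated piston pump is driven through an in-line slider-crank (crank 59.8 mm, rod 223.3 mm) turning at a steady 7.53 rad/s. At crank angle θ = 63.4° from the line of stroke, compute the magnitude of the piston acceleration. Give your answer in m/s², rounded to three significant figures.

0.969

ω = 7.53 rad/s
x(θ) = r cosθ + √(L² − r² sin²θ); with ω constant, a = ω²·d²x/dθ².
d²x/dθ² = −r cosθ − r²(cos2θ)/√u − r⁴ sin²2θ/(4u^{3/2}),  u = L² − r² sin²θ = 0.0470038 m².
Substituting r = 0.0598 m, L = 0.2233 m, θ = 63.4°: d²x/dθ² = -0.017097 m.
a = ω²·d²x/dθ² = (7.53)²·(-0.017097) = -0.96939 m/s²;  |a| = 0.96939 m/s².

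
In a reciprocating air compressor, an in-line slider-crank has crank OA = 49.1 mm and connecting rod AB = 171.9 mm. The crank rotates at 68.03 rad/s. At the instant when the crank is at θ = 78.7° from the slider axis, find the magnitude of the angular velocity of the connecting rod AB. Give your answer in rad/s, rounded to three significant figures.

3.97

ω = 68.03 rad/s
The rod makes angle φ with the slider axis where L sinφ = r sinθ; differentiating, L cosφ·φ̇ = r ω cosθ.
L cosφ = √(L² − r² sin²θ) = 0.16502 m.
|ω_rod| = r ω |cosθ| / √(L² − r² sin²θ) = 0.0491·68.03·0.19595/0.16502 = 3.9663 rad/s.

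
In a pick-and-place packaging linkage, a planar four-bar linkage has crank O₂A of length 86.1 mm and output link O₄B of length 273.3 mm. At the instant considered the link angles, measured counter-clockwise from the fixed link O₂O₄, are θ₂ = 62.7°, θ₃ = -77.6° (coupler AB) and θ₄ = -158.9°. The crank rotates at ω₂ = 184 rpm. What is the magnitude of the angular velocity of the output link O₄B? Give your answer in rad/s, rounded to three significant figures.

3.92

ω₂ = 19.27 rad/s (from 184 rpm).
Differentiating the loop-closure r₂e^{iθ₂}+r₃e^{iθ₃}=r₁+r₄e^{iθ₄} gives r₂ω₂e^{iθ₂}+r₃ω₃e^{iθ₃}=r₄ω₄e^{iθ₄}.
Eliminating the other unknown: ω₄ = r₂ω₂ sin(θ₂−θ₃) / [r₄ sin(θ₄−θ₃)].
Numerator sine = +0.63877; denominator sine = -0.98849.
Result = 0.0861·19.27·(+0.63877) / (0.2733·(-0.98849)) = -3.9226 rad/s; magnitude 3.9226 rad/s.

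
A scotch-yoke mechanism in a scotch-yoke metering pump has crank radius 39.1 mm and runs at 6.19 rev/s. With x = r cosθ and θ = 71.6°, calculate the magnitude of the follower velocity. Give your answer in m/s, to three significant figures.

ω = 38.89 rad/s (from 6.19 rev/s).
x = r cosθ ⇒ ẋ = −rω sinθ.
|v| = rω|sinθ| = 0.0391·38.89·|sin 71.6°| = 1.443 m/s.

1.44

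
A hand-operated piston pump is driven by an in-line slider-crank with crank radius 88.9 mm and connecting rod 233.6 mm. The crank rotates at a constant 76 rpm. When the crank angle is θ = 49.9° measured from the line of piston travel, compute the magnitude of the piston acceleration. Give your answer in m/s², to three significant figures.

ω = 2π·76/60 = 7.959 rad/s
x(θ) = r cosθ + √(L² − r² sin²θ); with ω constant, a = ω²·d²x/dθ².
d²x/dθ² = −r cosθ − r²(cos2θ)/√u − r⁴ sin²2θ/(4u^{3/2}),  u = L² − r² sin²θ = 0.0499448 m².
Substituting r = 0.0889 m, L = 0.2336 m, θ = 49.9°: d²x/dθ² = -0.052602 m.
a = ω²·d²x/dθ² = (7.959)²·(-0.052602) = -3.3318 m/s²;  |a| = 3.3318 m/s².

3.33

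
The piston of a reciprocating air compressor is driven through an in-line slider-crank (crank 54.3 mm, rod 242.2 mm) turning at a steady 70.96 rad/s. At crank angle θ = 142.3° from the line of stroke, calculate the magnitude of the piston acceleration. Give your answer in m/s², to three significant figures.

ω = 70.96 rad/s
x(θ) = r cosθ + √(L² − r² sin²θ); with ω constant, a = ω²·d²x/dθ².
d²x/dθ² = −r cosθ − r²(cos2θ)/√u − r⁴ sin²2θ/(4u^{3/2}),  u = L² − r² sin²θ = 0.0575582 m².
Substituting r = 0.0543 m, L = 0.2422 m, θ = 142.3°: d²x/dθ² = +0.039718 m.
a = ω²·d²x/dθ² = (70.96)²·(+0.039718) = +199.99 m/s²;  |a| = 199.99 m/s².

200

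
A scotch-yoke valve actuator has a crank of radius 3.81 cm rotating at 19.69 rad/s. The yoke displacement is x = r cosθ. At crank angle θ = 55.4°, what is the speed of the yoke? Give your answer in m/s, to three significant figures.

0.618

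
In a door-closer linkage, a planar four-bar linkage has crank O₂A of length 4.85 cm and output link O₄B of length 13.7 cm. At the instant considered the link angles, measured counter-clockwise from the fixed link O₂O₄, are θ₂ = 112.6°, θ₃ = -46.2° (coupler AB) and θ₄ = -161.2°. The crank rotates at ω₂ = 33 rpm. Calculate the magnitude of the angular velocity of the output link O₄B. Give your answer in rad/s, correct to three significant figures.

0.488

ω₂ = 3.456 rad/s (from 33 rpm).
Differentiating the loop-closure r₂e^{iθ₂}+r₃e^{iθ₃}=r₁+r₄e^{iθ₄} gives r₂ω₂e^{iθ₂}+r₃ω₃e^{iθ₃}=r₄ω₄e^{iθ₄}.
Eliminating the other unknown: ω₄ = r₂ω₂ sin(θ₂−θ₃) / [r₄ sin(θ₄−θ₃)].
Numerator sine = +0.36162; denominator sine = -0.90631.
Result = 0.0485·3.456·(+0.36162) / (0.137·(-0.90631)) = -0.48814 rad/s; magnitude 0.48814 rad/s.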